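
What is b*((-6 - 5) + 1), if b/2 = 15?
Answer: -300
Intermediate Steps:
b = 30 (b = 2*15 = 30)
b*((-6 - 5) + 1) = 30*((-6 - 5) + 1) = 30*(-11 + 1) = 30*(-10) = -300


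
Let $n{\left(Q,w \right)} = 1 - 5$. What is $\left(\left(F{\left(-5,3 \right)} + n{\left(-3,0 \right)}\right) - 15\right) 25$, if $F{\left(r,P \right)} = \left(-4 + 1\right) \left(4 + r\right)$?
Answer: $-400$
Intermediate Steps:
$n{\left(Q,w \right)} = -4$ ($n{\left(Q,w \right)} = 1 - 5 = -4$)
$F{\left(r,P \right)} = -12 - 3 r$ ($F{\left(r,P \right)} = - 3 \left(4 + r\right) = -12 - 3 r$)
$\left(\left(F{\left(-5,3 \right)} + n{\left(-3,0 \right)}\right) - 15\right) 25 = \left(\left(\left(-12 - -15\right) - 4\right) - 15\right) 25 = \left(\left(\left(-12 + 15\right) - 4\right) - 15\right) 25 = \left(\left(3 - 4\right) - 15\right) 25 = \left(-1 - 15\right) 25 = \left(-16\right) 25 = -400$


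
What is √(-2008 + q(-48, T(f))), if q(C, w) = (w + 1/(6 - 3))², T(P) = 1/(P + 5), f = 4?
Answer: 2*I*√40658/9 ≈ 44.809*I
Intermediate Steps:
T(P) = 1/(5 + P)
q(C, w) = (⅓ + w)² (q(C, w) = (w + 1/3)² = (w + ⅓)² = (⅓ + w)²)
√(-2008 + q(-48, T(f))) = √(-2008 + (1 + 3/(5 + 4))²/9) = √(-2008 + (1 + 3/9)²/9) = √(-2008 + (1 + 3*(⅑))²/9) = √(-2008 + (1 + ⅓)²/9) = √(-2008 + (4/3)²/9) = √(-2008 + (⅑)*(16/9)) = √(-2008 + 16/81) = √(-162632/81) = 2*I*√40658/9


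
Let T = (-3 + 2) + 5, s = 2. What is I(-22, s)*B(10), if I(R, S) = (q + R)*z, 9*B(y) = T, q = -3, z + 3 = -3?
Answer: 200/3 ≈ 66.667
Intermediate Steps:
z = -6 (z = -3 - 3 = -6)
T = 4 (T = -1 + 5 = 4)
B(y) = 4/9 (B(y) = (⅑)*4 = 4/9)
I(R, S) = 18 - 6*R (I(R, S) = (-3 + R)*(-6) = 18 - 6*R)
I(-22, s)*B(10) = (18 - 6*(-22))*(4/9) = (18 + 132)*(4/9) = 150*(4/9) = 200/3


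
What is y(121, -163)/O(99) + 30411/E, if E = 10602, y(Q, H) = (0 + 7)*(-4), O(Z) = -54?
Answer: 3475/1026 ≈ 3.3869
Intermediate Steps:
y(Q, H) = -28 (y(Q, H) = 7*(-4) = -28)
y(121, -163)/O(99) + 30411/E = -28/(-54) + 30411/10602 = -28*(-1/54) + 30411*(1/10602) = 14/27 + 109/38 = 3475/1026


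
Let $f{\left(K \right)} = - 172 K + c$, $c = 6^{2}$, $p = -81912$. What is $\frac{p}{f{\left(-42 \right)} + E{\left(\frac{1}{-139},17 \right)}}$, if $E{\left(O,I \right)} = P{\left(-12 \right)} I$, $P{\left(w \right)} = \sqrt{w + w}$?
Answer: $- \frac{24778380}{2196439} + \frac{116042 i \sqrt{6}}{2196439} \approx -11.281 + 0.12941 i$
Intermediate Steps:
$P{\left(w \right)} = \sqrt{2} \sqrt{w}$ ($P{\left(w \right)} = \sqrt{2 w} = \sqrt{2} \sqrt{w}$)
$c = 36$
$E{\left(O,I \right)} = 2 i I \sqrt{6}$ ($E{\left(O,I \right)} = \sqrt{2} \sqrt{-12} I = \sqrt{2} \cdot 2 i \sqrt{3} I = 2 i \sqrt{6} I = 2 i I \sqrt{6}$)
$f{\left(K \right)} = 36 - 172 K$ ($f{\left(K \right)} = - 172 K + 36 = 36 - 172 K$)
$\frac{p}{f{\left(-42 \right)} + E{\left(\frac{1}{-139},17 \right)}} = - \frac{81912}{\left(36 - -7224\right) + 2 i 17 \sqrt{6}} = - \frac{81912}{\left(36 + 7224\right) + 34 i \sqrt{6}} = - \frac{81912}{7260 + 34 i \sqrt{6}}$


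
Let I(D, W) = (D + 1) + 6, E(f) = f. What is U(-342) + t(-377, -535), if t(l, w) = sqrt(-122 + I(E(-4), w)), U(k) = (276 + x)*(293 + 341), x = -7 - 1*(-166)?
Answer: 275790 + I*sqrt(119) ≈ 2.7579e+5 + 10.909*I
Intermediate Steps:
I(D, W) = 7 + D (I(D, W) = (1 + D) + 6 = 7 + D)
x = 159 (x = -7 + 166 = 159)
U(k) = 275790 (U(k) = (276 + 159)*(293 + 341) = 435*634 = 275790)
t(l, w) = I*sqrt(119) (t(l, w) = sqrt(-122 + (7 - 4)) = sqrt(-122 + 3) = sqrt(-119) = I*sqrt(119))
U(-342) + t(-377, -535) = 275790 + I*sqrt(119)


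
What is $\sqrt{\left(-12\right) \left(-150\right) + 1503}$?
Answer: $3 \sqrt{367} \approx 57.472$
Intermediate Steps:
$\sqrt{\left(-12\right) \left(-150\right) + 1503} = \sqrt{1800 + 1503} = \sqrt{3303} = 3 \sqrt{367}$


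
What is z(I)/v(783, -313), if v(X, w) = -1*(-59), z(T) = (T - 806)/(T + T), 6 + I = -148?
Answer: 240/4543 ≈ 0.052829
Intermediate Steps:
I = -154 (I = -6 - 148 = -154)
z(T) = (-806 + T)/(2*T) (z(T) = (-806 + T)/((2*T)) = (-806 + T)*(1/(2*T)) = (-806 + T)/(2*T))
v(X, w) = 59
z(I)/v(783, -313) = ((½)*(-806 - 154)/(-154))/59 = ((½)*(-1/154)*(-960))*(1/59) = (240/77)*(1/59) = 240/4543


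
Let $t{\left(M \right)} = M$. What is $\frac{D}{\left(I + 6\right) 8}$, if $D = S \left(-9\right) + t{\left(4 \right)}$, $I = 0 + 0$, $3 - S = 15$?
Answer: $\frac{7}{3} \approx 2.3333$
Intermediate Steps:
$S = -12$ ($S = 3 - 15 = -12$)
$I = 0$
$D = 112$ ($D = \left(-12\right) \left(-9\right) + 4 = 108 + 4 = 112$)
$\frac{D}{\left(I + 6\right) 8} = \frac{112}{\left(0 + 6\right) 8} = \frac{112}{6 \cdot 8} = \frac{112}{48} = 112 \cdot \frac{1}{48} = \frac{7}{3}$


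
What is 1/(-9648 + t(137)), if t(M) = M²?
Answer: 1/9121 ≈ 0.00010964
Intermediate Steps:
1/(-9648 + t(137)) = 1/(-9648 + 137²) = 1/(-9648 + 18769) = 1/9121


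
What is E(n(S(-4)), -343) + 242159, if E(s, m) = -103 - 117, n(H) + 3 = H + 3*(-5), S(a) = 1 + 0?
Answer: 241939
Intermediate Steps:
S(a) = 1
n(H) = -18 + H (n(H) = -3 + (H + 3*(-5)) = -3 + (H - 15) = -3 + (-15 + H) = -18 + H)
E(s, m) = -220
E(n(S(-4)), -343) + 242159 = -220 + 242159 = 241939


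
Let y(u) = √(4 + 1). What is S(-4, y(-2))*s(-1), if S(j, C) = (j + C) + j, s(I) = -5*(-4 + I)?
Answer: -200 + 25*√5 ≈ -144.10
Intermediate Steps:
y(u) = √5
s(I) = 20 - 5*I
S(j, C) = C + 2*j (S(j, C) = (C + j) + j = C + 2*j)
S(-4, y(-2))*s(-1) = (√5 + 2*(-4))*(20 - 5*(-1)) = (√5 - 8)*(20 + 5) = (-8 + √5)*25 = -200 + 25*√5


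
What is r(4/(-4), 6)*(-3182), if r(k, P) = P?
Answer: -19092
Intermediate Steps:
r(4/(-4), 6)*(-3182) = 6*(-3182) = -19092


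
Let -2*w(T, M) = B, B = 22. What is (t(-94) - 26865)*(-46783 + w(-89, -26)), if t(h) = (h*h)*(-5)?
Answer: 3324479730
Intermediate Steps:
w(T, M) = -11 (w(T, M) = -½*22 = -11)
t(h) = -5*h² (t(h) = h²*(-5) = -5*h²)
(t(-94) - 26865)*(-46783 + w(-89, -26)) = (-5*(-94)² - 26865)*(-46783 - 11) = (-5*8836 - 26865)*(-46794) = (-44180 - 26865)*(-46794) = -71045*(-46794) = 3324479730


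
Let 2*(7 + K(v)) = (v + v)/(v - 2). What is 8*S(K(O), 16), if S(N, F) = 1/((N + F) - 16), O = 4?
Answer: -8/5 ≈ -1.6000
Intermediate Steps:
K(v) = -7 + v/(-2 + v) (K(v) = -7 + ((v + v)/(v - 2))/2 = -7 + ((2*v)/(-2 + v))/2 = -7 + (2*v/(-2 + v))/2 = -7 + v/(-2 + v))
S(N, F) = 1/(-16 + F + N) (S(N, F) = 1/((F + N) - 16) = 1/(-16 + F + N))
8*S(K(O), 16) = 8/(-16 + 16 + 2*(7 - 3*4)/(-2 + 4)) = 8/(-16 + 16 + 2*(7 - 12)/2) = 8/(-16 + 16 + 2*(½)*(-5)) = 8/(-16 + 16 - 5) = 8/(-5) = 8*(-⅕) = -8/5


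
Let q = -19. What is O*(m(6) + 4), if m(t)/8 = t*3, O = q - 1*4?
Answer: -3404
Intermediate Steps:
O = -23 (O = -19 - 1*4 = -19 - 4 = -23)
m(t) = 24*t (m(t) = 8*(t*3) = 8*(3*t) = 24*t)
O*(m(6) + 4) = -23*(24*6 + 4) = -23*(144 + 4) = -23*148 = -3404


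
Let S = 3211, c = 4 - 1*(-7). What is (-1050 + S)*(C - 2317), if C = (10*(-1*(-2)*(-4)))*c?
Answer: -6908717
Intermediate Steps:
c = 11 (c = 4 + 7 = 11)
C = -880 (C = (10*(-1*(-2)*(-4)))*11 = (10*(2*(-4)))*11 = (10*(-8))*11 = -80*11 = -880)
(-1050 + S)*(C - 2317) = (-1050 + 3211)*(-880 - 2317) = 2161*(-3197) = -6908717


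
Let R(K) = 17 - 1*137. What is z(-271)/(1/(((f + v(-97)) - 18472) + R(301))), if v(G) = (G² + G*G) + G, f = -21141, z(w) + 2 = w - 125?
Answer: 8362776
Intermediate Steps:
z(w) = -127 + w (z(w) = -2 + (w - 125) = -2 + (-125 + w) = -127 + w)
R(K) = -120 (R(K) = 17 - 137 = -120)
v(G) = G + 2*G² (v(G) = (G² + G²) + G = 2*G² + G = G + 2*G²)
z(-271)/(1/(((f + v(-97)) - 18472) + R(301))) = (-127 - 271)/(1/(((-21141 - 97*(1 + 2*(-97))) - 18472) - 120)) = -(-7399616 + 398*(-21141 - 97*(1 - 194))) = -(-7399616 + 398*(-21141 - 97*(-193))) = -(-7399616 + 398*(-21141 + 18721)) = -398/(1/((-2420 - 18472) - 120)) = -398/(1/(-20892 - 120)) = -398/(1/(-21012)) = -398/(-1/21012) = -398*(-21012) = 8362776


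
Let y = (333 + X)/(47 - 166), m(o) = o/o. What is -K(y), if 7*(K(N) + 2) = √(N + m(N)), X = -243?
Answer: 2 - √3451/833 ≈ 1.9295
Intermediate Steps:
m(o) = 1
y = -90/119 (y = (333 - 243)/(47 - 166) = 90/(-119) = 90*(-1/119) = -90/119 ≈ -0.75630)
K(N) = -2 + √(1 + N)/7 (K(N) = -2 + √(N + 1)/7 = -2 + √(1 + N)/7)
-K(y) = -(-2 + √(1 - 90/119)/7) = -(-2 + √(29/119)/7) = -(-2 + (√3451/119)/7) = -(-2 + √3451/833) = 2 - √3451/833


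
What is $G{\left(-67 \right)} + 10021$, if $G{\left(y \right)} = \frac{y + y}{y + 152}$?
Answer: $\frac{851651}{85} \approx 10019.0$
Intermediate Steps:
$G{\left(y \right)} = \frac{2 y}{152 + y}$
$G{\left(-67 \right)} + 10021 = 2 \left(-67\right) \frac{1}{152 - 67} + 10021 = 2 \left(-67\right) \frac{1}{85} + 10021 = - \frac{134}{85} + 10021 = \frac{851651}{85}$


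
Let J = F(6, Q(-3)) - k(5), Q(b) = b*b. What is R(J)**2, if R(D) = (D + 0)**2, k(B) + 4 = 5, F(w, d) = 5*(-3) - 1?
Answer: 83521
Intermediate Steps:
Q(b) = b**2
F(w, d) = -16 (F(w, d) = -15 - 1 = -16)
k(B) = 1 (k(B) = -4 + 5 = 1)
J = -17 (J = -16 - 1*1 = -16 - 1 = -17)
R(D) = D**2
R(J)**2 = ((-17)**2)**2 = 289**2 = 83521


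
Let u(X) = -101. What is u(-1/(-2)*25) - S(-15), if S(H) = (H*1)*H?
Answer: -326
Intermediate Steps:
S(H) = H² (S(H) = H*H = H²)
u(-1/(-2)*25) - S(-15) = -101 - 1*(-15)² = -101 - 1*225 = -101 - 225 = -326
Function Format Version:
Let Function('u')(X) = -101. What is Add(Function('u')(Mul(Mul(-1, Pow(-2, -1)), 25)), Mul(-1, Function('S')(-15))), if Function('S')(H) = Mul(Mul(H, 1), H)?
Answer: -326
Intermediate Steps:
Function('S')(H) = Pow(H, 2) (Function('S')(H) = Mul(H, H) = Pow(H, 2))
Add(Function('u')(Mul(Mul(-1, Pow(-2, -1)), 25)), Mul(-1, Function('S')(-15))) = Add(-101, Mul(-1, Pow(-15, 2))) = Add(-101, Mul(-1, 225)) = Add(-101, -225) = -326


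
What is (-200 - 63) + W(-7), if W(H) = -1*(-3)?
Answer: -260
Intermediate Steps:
W(H) = 3
(-200 - 63) + W(-7) = (-200 - 63) + 3 = -263 + 3 = -260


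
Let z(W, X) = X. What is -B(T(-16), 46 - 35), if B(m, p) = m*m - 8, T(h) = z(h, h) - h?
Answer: 8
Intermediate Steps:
T(h) = 0 (T(h) = h - h = 0)
B(m, p) = -8 + m² (B(m, p) = m² - 8 = -8 + m²)
-B(T(-16), 46 - 35) = -(-8 + 0²) = -(-8 + 0) = -1*(-8) = 8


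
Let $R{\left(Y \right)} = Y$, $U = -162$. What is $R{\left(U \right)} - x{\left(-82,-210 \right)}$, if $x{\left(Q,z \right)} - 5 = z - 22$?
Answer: $65$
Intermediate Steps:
$x{\left(Q,z \right)} = -17 + z$ ($x{\left(Q,z \right)} = 5 + \left(z - 22\right) = 5 + \left(-22 + z\right) = -17 + z$)
$R{\left(U \right)} - x{\left(-82,-210 \right)} = -162 - \left(-17 - 210\right) = -162 - -227 = -162 + 227 = 65$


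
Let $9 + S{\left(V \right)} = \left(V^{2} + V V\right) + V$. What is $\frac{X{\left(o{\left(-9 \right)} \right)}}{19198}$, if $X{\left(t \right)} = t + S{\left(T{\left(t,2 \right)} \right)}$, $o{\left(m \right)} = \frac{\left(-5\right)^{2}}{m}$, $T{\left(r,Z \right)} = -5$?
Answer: $\frac{299}{172782} \approx 0.0017305$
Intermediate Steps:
$o{\left(m \right)} = \frac{25}{m}$
$S{\left(V \right)} = -9 + V + 2 V^{2}$ ($S{\left(V \right)} = -9 + \left(\left(V^{2} + V V\right) + V\right) = -9 + \left(\left(V^{2} + V^{2}\right) + V\right) = -9 + \left(2 V^{2} + V\right) = -9 + \left(V + 2 V^{2}\right) = -9 + V + 2 V^{2}$)
$X{\left(t \right)} = 36 + t$ ($X{\left(t \right)} = t - \left(14 - 50\right) = t - -36 = t + 36 = 36 + t$)
$\frac{X{\left(o{\left(-9 \right)} \right)}}{19198} = \frac{36 + \frac{25}{-9}}{19198} = \left(36 + 25 \left(- \frac{1}{9}\right)\right) \frac{1}{19198} = \left(36 - \frac{25}{9}\right) \frac{1}{19198} = \frac{299}{9} \cdot \frac{1}{19198} = \frac{299}{172782}$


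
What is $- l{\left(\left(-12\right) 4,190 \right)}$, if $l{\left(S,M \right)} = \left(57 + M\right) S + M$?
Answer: $11666$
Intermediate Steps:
$l{\left(S,M \right)} = M + S \left(57 + M\right)$ ($l{\left(S,M \right)} = S \left(57 + M\right) + M = M + S \left(57 + M\right)$)
$- l{\left(\left(-12\right) 4,190 \right)} = - (190 + 57 \left(\left(-12\right) 4\right) + 190 \left(\left(-12\right) 4\right)) = - (190 + 57 \left(-48\right) + 190 \left(-48\right)) = - (190 - 2736 - 9120) = \left(-1\right) \left(-11666\right) = 11666$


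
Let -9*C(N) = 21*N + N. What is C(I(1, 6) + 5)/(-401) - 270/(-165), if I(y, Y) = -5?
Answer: 18/11 ≈ 1.6364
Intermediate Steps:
C(N) = -22*N/9 (C(N) = -(21*N + N)/9 = -22*N/9)
C(I(1, 6) + 5)/(-401) - 270/(-165) = -22*(-5 + 5)/9/(-401) - 270/(-165) = -22/9*0*(-1/401) - 270*(-1/165) = 0*(-1/401) + 18/11 = 0 + 18/11 = 18/11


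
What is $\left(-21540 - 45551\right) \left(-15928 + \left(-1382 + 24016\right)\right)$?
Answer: $-449912246$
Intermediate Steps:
$\left(-21540 - 45551\right) \left(-15928 + \left(-1382 + 24016\right)\right) = - 67091 \left(-15928 + 22634\right) = \left(-67091\right) 6706 = -449912246$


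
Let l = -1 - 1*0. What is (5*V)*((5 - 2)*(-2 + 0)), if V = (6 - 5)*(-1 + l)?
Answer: 60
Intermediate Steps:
l = -1 (l = -1 + 0 = -1)
V = -2 (V = (6 - 5)*(-1 - 1) = 1*(-2) = -2)
(5*V)*((5 - 2)*(-2 + 0)) = (5*(-2))*((5 - 2)*(-2 + 0)) = -30*(-2) = -10*(-6) = 60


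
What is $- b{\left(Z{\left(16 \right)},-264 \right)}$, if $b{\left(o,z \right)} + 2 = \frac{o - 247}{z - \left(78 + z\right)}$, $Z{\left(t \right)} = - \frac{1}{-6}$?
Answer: $- \frac{545}{468} \approx -1.1645$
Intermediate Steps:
$Z{\left(t \right)} = \frac{1}{6}$ ($Z{\left(t \right)} = \left(-1\right) \left(- \frac{1}{6}\right) = \frac{1}{6}$)
$b{\left(o,z \right)} = \frac{7}{6} - \frac{o}{78}$ ($b{\left(o,z \right)} = -2 + \frac{o - 247}{z - \left(78 + z\right)} = -2 + \frac{-247 + o}{-78} = -2 + \left(-247 + o\right) \left(- \frac{1}{78}\right) = -2 - \left(- \frac{19}{6} + \frac{o}{78}\right) = \frac{7}{6} - \frac{o}{78}$)
$- b{\left(Z{\left(16 \right)},-264 \right)} = - (\frac{7}{6} - \frac{1}{468}) = \left(-1\right) \frac{545}{468} = - \frac{545}{468}$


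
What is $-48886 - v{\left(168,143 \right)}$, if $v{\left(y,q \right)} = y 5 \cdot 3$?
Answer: $-51406$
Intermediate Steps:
$v{\left(y,q \right)} = 15 y$ ($v{\left(y,q \right)} = 5 y 3 = 15 y$)
$-48886 - v{\left(168,143 \right)} = -48886 - 15 \cdot 168 = -48886 - 2520 = -51406$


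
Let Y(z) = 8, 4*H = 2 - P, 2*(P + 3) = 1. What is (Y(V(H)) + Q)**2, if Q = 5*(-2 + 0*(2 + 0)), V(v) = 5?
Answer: 4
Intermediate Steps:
P = -5/2 (P = -3 + (1/2)*1 = -3 + 1/2 = -5/2 ≈ -2.5000)
H = 9/8 (H = (2 - 1*(-5/2))/4 = (2 + 5/2)/4 = (1/4)*(9/2) = 9/8 ≈ 1.1250)
Q = -10 (Q = 5*(-2 + 0*2) = 5*(-2 + 0) = 5*(-2) = -10)
(Y(V(H)) + Q)**2 = (8 - 10)**2 = (-2)**2 = 4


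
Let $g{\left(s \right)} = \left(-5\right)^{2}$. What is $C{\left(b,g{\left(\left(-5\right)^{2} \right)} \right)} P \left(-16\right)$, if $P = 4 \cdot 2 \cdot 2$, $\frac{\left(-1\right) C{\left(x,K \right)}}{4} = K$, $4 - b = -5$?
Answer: $25600$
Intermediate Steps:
$b = 9$ ($b = 4 - -5 = 4 + 5 = 9$)
$g{\left(s \right)} = 25$
$C{\left(x,K \right)} = - 4 K$
$P = 16$ ($P = 8 \cdot 2 = 16$)
$C{\left(b,g{\left(\left(-5\right)^{2} \right)} \right)} P \left(-16\right) = \left(-4\right) 25 \cdot 16 \left(-16\right) = \left(-100\right) 16 \left(-16\right) = \left(-1600\right) \left(-16\right) = 25600$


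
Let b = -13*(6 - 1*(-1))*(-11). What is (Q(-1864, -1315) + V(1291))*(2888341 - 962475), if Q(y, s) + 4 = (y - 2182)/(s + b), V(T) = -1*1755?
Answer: -527956905240/157 ≈ -3.3628e+9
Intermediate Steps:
V(T) = -1755
b = 1001 (b = -13*(6 + 1)*(-11) = -13*7*(-11) = -91*(-11) = 1001)
Q(y, s) = -4 + (-2182 + y)/(1001 + s) (Q(y, s) = -4 + (y - 2182)/(s + 1001) = -4 + (-2182 + y)/(1001 + s))
(Q(-1864, -1315) + V(1291))*(2888341 - 962475) = ((-6186 - 1864 - 4*(-1315))/(1001 - 1315) - 1755)*(2888341 - 962475) = ((-6186 - 1864 + 5260)/(-314) - 1755)*1925866 = (-1/314*(-2790) - 1755)*1925866 = (1395/157 - 1755)*1925866 = -274140/157*1925866 = -527956905240/157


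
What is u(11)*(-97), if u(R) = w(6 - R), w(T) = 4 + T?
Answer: 97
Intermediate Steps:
u(R) = 10 - R (u(R) = 4 + (6 - R) = 10 - R)
u(11)*(-97) = (10 - 1*11)*(-97) = (10 - 11)*(-97) = -1*(-97) = 97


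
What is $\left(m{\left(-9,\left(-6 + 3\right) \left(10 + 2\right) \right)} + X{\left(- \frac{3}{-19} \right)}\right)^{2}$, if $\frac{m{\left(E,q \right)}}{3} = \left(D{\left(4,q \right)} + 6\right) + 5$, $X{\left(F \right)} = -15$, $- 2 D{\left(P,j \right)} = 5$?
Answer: $\frac{441}{4} \approx 110.25$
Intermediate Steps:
$D{\left(P,j \right)} = - \frac{5}{2}$ ($D{\left(P,j \right)} = \left(- \frac{1}{2}\right) 5 = - \frac{5}{2}$)
$m{\left(E,q \right)} = \frac{51}{2}$ ($m{\left(E,q \right)} = 3 \left(\left(- \frac{5}{2} + 6\right) + 5\right) = 3 \left(\frac{7}{2} + 5\right) = 3 \cdot \frac{17}{2} = \frac{51}{2}$)
$\left(m{\left(-9,\left(-6 + 3\right) \left(10 + 2\right) \right)} + X{\left(- \frac{3}{-19} \right)}\right)^{2} = \left(\frac{51}{2} - 15\right)^{2} = \left(\frac{21}{2}\right)^{2} = \frac{441}{4}$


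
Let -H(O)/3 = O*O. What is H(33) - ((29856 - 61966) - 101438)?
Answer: 130281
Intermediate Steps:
H(O) = -3*O² (H(O) = -3*O*O = -3*O²)
H(33) - ((29856 - 61966) - 101438) = -3*33² - ((29856 - 61966) - 101438) = -3*1089 - (-32110 - 101438) = -3267 - 1*(-133548) = -3267 + 133548 = 130281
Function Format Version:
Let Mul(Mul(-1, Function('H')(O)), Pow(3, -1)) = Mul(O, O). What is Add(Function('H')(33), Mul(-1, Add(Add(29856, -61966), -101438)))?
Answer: 130281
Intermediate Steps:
Function('H')(O) = Mul(-3, Pow(O, 2)) (Function('H')(O) = Mul(-3, Mul(O, O)) = Mul(-3, Pow(O, 2)))
Add(Function('H')(33), Mul(-1, Add(Add(29856, -61966), -101438))) = Add(Mul(-3, Pow(33, 2)), Mul(-1, Add(Add(29856, -61966), -101438))) = Add(Mul(-3, 1089), Mul(-1, Add(-32110, -101438))) = Add(-3267, Mul(-1, -133548)) = Add(-3267, 133548) = 130281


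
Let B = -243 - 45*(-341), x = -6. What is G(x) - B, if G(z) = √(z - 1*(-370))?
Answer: -15102 + 2*√91 ≈ -15083.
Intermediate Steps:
G(z) = √(370 + z) (G(z) = √(z + 370) = √(370 + z))
B = 15102 (B = -243 + 15345 = 15102)
G(x) - B = √(370 - 6) - 1*15102 = √364 - 15102 = 2*√91 - 15102 = -15102 + 2*√91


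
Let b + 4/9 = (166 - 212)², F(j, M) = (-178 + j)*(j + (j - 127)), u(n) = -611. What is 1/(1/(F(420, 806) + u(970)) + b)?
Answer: 1547415/3273642409 ≈ 0.00047269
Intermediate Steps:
F(j, M) = (-178 + j)*(-127 + 2*j) (F(j, M) = (-178 + j)*(j + (-127 + j)) = (-178 + j)*(-127 + 2*j))
b = 19040/9 (b = -4/9 + (166 - 212)² = -4/9 + (-46)² = -4/9 + 2116 = 19040/9 ≈ 2115.6)
1/(1/(F(420, 806) + u(970)) + b) = 1/(1/((22606 - 483*420 + 2*420²) - 611) + 19040/9) = 1/(1/((22606 - 202860 + 2*176400) - 611) + 19040/9) = 1/(1/((22606 - 202860 + 352800) - 611) + 19040/9) = 1/(1/(172546 - 611) + 19040/9) = 1/(1/171935 + 19040/9) = 1/(3273642409/1547415) = 1547415/3273642409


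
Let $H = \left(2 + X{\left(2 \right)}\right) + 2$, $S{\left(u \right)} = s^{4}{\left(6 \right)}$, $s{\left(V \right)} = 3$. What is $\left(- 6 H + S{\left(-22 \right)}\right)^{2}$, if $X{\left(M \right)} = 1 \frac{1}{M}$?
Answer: $2916$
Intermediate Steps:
$X{\left(M \right)} = \frac{1}{M}$
$S{\left(u \right)} = 81$ ($S{\left(u \right)} = 3^{4} = 81$)
$H = \frac{9}{2}$ ($H = \left(2 + \frac{1}{2}\right) + 2 = \frac{5}{2} + 2 = \frac{9}{2} \approx 4.5$)
$\left(- 6 H + S{\left(-22 \right)}\right)^{2} = \left(\left(-6\right) \frac{9}{2} + 81\right)^{2} = \left(-27 + 81\right)^{2} = 54^{2} = 2916$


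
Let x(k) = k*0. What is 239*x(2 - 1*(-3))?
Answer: 0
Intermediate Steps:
x(k) = 0
239*x(2 - 1*(-3)) = 239*0 = 0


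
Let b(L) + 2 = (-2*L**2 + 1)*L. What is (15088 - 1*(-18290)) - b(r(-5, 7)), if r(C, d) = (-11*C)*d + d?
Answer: 120505564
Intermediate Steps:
r(C, d) = d - 11*C*d (r(C, d) = -11*C*d + d = d - 11*C*d)
b(L) = -2 + L*(1 - 2*L**2) (b(L) = -2 + (-2*L**2 + 1)*L = -2 + (1 - 2*L**2)*L = -2 + L*(1 - 2*L**2))
(15088 - 1*(-18290)) - b(r(-5, 7)) = (15088 - 1*(-18290)) - (-2 + 7*(1 - 11*(-5)) - 2*343*(1 - 11*(-5))**3) = (15088 + 18290) - (-2 + 7*(1 + 55) - 2*343*(1 + 55)**3) = 33378 - (-2 + 7*56 - 2*(7*56)**3) = 33378 - (-2 + 392 - 2*392**3) = 33378 - (-2 + 392 - 2*60236288) = 33378 - (-2 + 392 - 120472576) = 33378 - 1*(-120472186) = 33378 + 120472186 = 120505564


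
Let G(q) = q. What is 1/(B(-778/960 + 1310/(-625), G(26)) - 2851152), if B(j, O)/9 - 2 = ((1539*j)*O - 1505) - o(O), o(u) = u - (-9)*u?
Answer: -2000/7827390417 ≈ -2.5551e-7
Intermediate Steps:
o(u) = 10*u (o(u) = u + 9*u = 10*u)
B(j, O) = -13527 - 90*O + 13851*O*j (B(j, O) = 18 + 9*(((1539*j)*O - 1505) - 10*O) = 18 + 9*((1539*O*j - 1505) - 10*O) = 18 + 9*((-1505 + 1539*O*j) - 10*O) = 18 + 9*(-1505 - 10*O + 1539*O*j) = 18 + (-13545 - 90*O + 13851*O*j) = -13527 - 90*O + 13851*O*j)
1/(B(-778/960 + 1310/(-625), G(26)) - 2851152) = 1/((-13527 - 90*26 + 13851*26*(-778/960 + 1310/(-625))) - 2851152) = 1/((-13527 - 2340 + 13851*26*(-778*1/960 + 1310*(-1/625))) - 2851152) = 1/((-13527 - 2340 + 13851*26*(-389/480 - 262/125)) - 2851152) = 1/((-13527 - 2340 + 13851*26*(-34877/12000)) - 2851152) = 1/((-13527 - 2340 - 2093352417/2000) - 2851152) = 1/(-2125086417/2000 - 2851152) = 1/(-7827390417/2000) = -2000/7827390417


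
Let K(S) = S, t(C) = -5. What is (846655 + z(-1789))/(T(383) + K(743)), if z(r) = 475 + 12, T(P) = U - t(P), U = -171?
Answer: 847142/577 ≈ 1468.2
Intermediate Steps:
T(P) = -166 (T(P) = -171 - 1*(-5) = -171 + 5 = -166)
z(r) = 487
(846655 + z(-1789))/(T(383) + K(743)) = (846655 + 487)/(-166 + 743) = 847142/577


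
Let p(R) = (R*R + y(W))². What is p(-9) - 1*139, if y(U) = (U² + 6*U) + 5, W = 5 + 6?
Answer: 74390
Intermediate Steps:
W = 11
y(U) = 5 + U² + 6*U
p(R) = (192 + R²)² (p(R) = (R*R + (5 + 11² + 6*11))² = (R² + (5 + 121 + 66))² = (R² + 192)² = (192 + R²)²)
p(-9) - 1*139 = (192 + (-9)²)² - 1*139 = (192 + 81)² - 139 = 273² - 139 = 74529 - 139 = 74390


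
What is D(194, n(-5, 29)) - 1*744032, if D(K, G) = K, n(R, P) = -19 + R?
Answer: -743838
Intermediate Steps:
D(194, n(-5, 29)) - 1*744032 = 194 - 1*744032 = 194 - 744032 = -743838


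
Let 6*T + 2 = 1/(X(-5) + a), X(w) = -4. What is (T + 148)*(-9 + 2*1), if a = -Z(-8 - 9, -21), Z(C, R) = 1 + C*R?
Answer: -2245117/2172 ≈ -1033.7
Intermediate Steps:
a = -358 (a = -(1 + (-8 - 9)*(-21)) = -(1 - 17*(-21)) = -(1 + 357) = -1*358 = -358)
T = -725/2172 (T = -⅓ + 1/(6*(-4 - 358)) = -⅓ + (⅙)/(-362) = -⅓ + (⅙)*(-1/362) = -⅓ - 1/2172 = -725/2172 ≈ -0.33379)
(T + 148)*(-9 + 2*1) = (-725/2172 + 148)*(-9 + 2*1) = 320731*(-9 + 2)/2172 = (320731/2172)*(-7) = -2245117/2172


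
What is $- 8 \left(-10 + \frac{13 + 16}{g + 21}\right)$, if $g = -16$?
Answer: $\frac{168}{5} \approx 33.6$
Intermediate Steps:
$- 8 \left(-10 + \frac{13 + 16}{g + 21}\right) = - 8 \left(-10 + \frac{13 + 16}{-16 + 21}\right) = - 8 \left(-10 + \frac{29}{5}\right) = \left(-8\right) \left(- \frac{21}{5}\right) = \frac{168}{5}$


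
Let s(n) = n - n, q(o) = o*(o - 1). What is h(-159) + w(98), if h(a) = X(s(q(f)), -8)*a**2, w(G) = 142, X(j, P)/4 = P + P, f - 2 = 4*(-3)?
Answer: -1617842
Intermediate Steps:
f = -10 (f = 2 + 4*(-3) = 2 - 12 = -10)
q(o) = o*(-1 + o)
s(n) = 0
X(j, P) = 8*P (X(j, P) = 4*(P + P) = 4*(2*P) = 8*P)
h(a) = -64*a**2 (h(a) = (8*(-8))*a**2 = -64*a**2)
h(-159) + w(98) = -64*(-159)**2 + 142 = -64*25281 + 142 = -1617984 + 142 = -1617842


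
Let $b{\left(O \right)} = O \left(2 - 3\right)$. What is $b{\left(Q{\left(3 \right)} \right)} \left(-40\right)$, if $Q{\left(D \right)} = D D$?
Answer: $360$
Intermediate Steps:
$Q{\left(D \right)} = D^{2}$
$b{\left(O \right)} = - O$ ($b{\left(O \right)} = O \left(-1\right) = - O$)
$b{\left(Q{\left(3 \right)} \right)} \left(-40\right) = - 3^{2} \left(-40\right) = \left(-1\right) 9 \left(-40\right) = \left(-9\right) \left(-40\right) = 360$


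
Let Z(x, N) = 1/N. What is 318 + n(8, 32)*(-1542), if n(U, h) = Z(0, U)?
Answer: 501/4 ≈ 125.25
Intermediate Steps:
n(U, h) = 1/U
318 + n(8, 32)*(-1542) = 318 - 1542/8 = 318 + (⅛)*(-1542) = 318 - 771/4 = 501/4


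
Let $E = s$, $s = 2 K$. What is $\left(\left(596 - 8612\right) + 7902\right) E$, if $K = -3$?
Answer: $684$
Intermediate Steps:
$s = -6$ ($s = 2 \left(-3\right) = -6$)
$E = -6$
$\left(\left(596 - 8612\right) + 7902\right) E = \left(\left(596 - 8612\right) + 7902\right) \left(-6\right) = \left(-8016 + 7902\right) \left(-6\right) = \left(-114\right) \left(-6\right) = 684$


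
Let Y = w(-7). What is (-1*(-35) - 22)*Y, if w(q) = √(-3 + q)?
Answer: 13*I*√10 ≈ 41.11*I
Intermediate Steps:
Y = I*√10 (Y = √(-3 - 7) = √(-10) = I*√10 ≈ 3.1623*I)
(-1*(-35) - 22)*Y = (-1*(-35) - 22)*(I*√10) = (35 - 22)*(I*√10) = 13*(I*√10) = 13*I*√10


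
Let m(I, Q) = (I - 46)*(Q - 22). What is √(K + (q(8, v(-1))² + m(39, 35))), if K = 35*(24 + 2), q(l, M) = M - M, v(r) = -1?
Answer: 3*√91 ≈ 28.618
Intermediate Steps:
q(l, M) = 0
m(I, Q) = (-46 + I)*(-22 + Q)
K = 910 (K = 35*26 = 910)
√(K + (q(8, v(-1))² + m(39, 35))) = √(910 + (0² + (1012 - 46*35 - 22*39 + 39*35))) = √(910 + (0 + (1012 - 1610 - 858 + 1365))) = √(910 + (0 - 91)) = √(910 - 91) = √819 = 3*√91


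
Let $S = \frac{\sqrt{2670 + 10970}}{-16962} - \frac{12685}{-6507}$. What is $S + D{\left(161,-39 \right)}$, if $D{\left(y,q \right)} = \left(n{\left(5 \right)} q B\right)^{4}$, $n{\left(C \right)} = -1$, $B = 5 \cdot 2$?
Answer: $\frac{150535605882685}{6507} - \frac{\sqrt{3410}}{8481} \approx 2.3134 \cdot 10^{10}$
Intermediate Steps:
$B = 10$
$S = \frac{12685}{6507} - \frac{\sqrt{3410}}{8481}$ ($S = \sqrt{13640} \left(- \frac{1}{16962}\right) - - \frac{12685}{6507} = 2 \sqrt{3410} \left(- \frac{1}{16962}\right) + \frac{12685}{6507} = - \frac{\sqrt{3410}}{8481} + \frac{12685}{6507} = \frac{12685}{6507} - \frac{\sqrt{3410}}{8481} \approx 1.9426$)
$D{\left(y,q \right)} = 10000 q^{4}$ ($D{\left(y,q \right)} = \left(- q 10\right)^{4} = \left(- 10 q\right)^{4} = 10000 q^{4}$)
$S + D{\left(161,-39 \right)} = \left(\frac{12685}{6507} - \frac{\sqrt{3410}}{8481}\right) + 10000 \left(-39\right)^{4} = \left(\frac{12685}{6507} - \frac{\sqrt{3410}}{8481}\right) + 10000 \cdot 2313441 = \left(\frac{12685}{6507} - \frac{\sqrt{3410}}{8481}\right) + 23134410000 = \frac{150535605882685}{6507} - \frac{\sqrt{3410}}{8481}$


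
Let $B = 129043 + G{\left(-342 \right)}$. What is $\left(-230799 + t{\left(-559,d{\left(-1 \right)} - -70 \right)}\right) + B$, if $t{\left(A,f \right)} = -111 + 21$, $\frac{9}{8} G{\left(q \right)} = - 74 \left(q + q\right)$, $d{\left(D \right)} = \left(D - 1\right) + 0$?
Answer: $-56854$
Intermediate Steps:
$d{\left(D \right)} = -1 + D$ ($d{\left(D \right)} = \left(-1 + D\right) + 0 = -1 + D$)
$G{\left(q \right)} = - \frac{1184 q}{9}$ ($G{\left(q \right)} = \frac{8 \left(- 74 \left(q + q\right)\right)}{9} = \frac{8 \left(- 74 \cdot 2 q\right)}{9} = \frac{8 \left(- 148 q\right)}{9} = - \frac{1184 q}{9}$)
$t{\left(A,f \right)} = -90$
$B = 174035$ ($B = 129043 - -44992 = 129043 + 44992 = 174035$)
$\left(-230799 + t{\left(-559,d{\left(-1 \right)} - -70 \right)}\right) + B = \left(-230799 - 90\right) + 174035 = -230889 + 174035 = -56854$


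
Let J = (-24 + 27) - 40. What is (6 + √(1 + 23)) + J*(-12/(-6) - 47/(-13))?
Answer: -2623/13 + 2*√6 ≈ -196.87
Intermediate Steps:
J = -37 (J = 3 - 40 = -37)
(6 + √(1 + 23)) + J*(-12/(-6) - 47/(-13)) = (6 + √(1 + 23)) - 37*(-12/(-6) - 47/(-13)) = (6 + √24) - 37*(-12*(-⅙) - 47*(-1/13)) = (6 + 2*√6) - 37*(2 + 47/13) = (6 + 2*√6) - 37*73/13 = (6 + 2*√6) - 2701/13 = -2623/13 + 2*√6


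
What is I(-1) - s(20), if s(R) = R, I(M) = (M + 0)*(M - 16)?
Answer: -3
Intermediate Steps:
I(M) = M*(-16 + M)
I(-1) - s(20) = -(-16 - 1) - 1*20 = -1*(-17) - 20 = 17 - 20 = -3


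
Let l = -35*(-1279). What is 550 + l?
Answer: 45315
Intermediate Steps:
l = 44765
550 + l = 550 + 44765 = 45315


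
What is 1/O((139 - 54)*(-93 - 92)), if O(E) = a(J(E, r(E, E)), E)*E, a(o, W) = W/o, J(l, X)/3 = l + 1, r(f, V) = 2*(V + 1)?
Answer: -47172/247275625 ≈ -0.00019077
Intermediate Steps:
r(f, V) = 2 + 2*V (r(f, V) = 2*(1 + V) = 2 + 2*V)
J(l, X) = 3 + 3*l (J(l, X) = 3*(l + 1) = 3*(1 + l) = 3 + 3*l)
O(E) = E**2/(3 + 3*E) (O(E) = (E/(3 + 3*E))*E = E**2/(3 + 3*E))
1/O((139 - 54)*(-93 - 92)) = 1/(((139 - 54)*(-93 - 92))**2/(3*(1 + (139 - 54)*(-93 - 92)))) = 1/((85*(-185))**2/(3*(1 + 85*(-185)))) = 1/((1/3)*(-15725)**2/(1 - 15725)) = 1/((1/3)*247275625/(-15724)) = 1/((1/3)*247275625*(-1/15724)) = 1/(-247275625/47172) = -47172/247275625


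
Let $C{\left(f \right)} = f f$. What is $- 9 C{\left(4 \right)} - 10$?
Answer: $-154$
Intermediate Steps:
$C{\left(f \right)} = f^{2}$
$- 9 C{\left(4 \right)} - 10 = - 9 \cdot 4^{2} - 10 = \left(-9\right) 16 - 10 = -144 - 10 = -154$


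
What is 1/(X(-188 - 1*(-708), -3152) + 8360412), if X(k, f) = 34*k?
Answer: 1/8378092 ≈ 1.1936e-7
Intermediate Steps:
1/(X(-188 - 1*(-708), -3152) + 8360412) = 1/(34*(-188 - 1*(-708)) + 8360412) = 1/(34*(-188 + 708) + 8360412) = 1/(34*520 + 8360412) = 1/(17680 + 8360412) = 1/8378092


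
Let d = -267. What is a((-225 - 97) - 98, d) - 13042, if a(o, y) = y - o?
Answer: -12889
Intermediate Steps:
a((-225 - 97) - 98, d) - 13042 = (-267 - ((-225 - 97) - 98)) - 13042 = (-267 - (-322 - 98)) - 13042 = (-267 - 1*(-420)) - 13042 = (-267 + 420) - 13042 = 153 - 13042 = -12889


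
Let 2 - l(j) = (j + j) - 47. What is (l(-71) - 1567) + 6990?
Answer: 5614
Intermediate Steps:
l(j) = 49 - 2*j (l(j) = 2 - ((j + j) - 47) = 2 - (2*j - 47) = 2 - (-47 + 2*j) = 2 + (47 - 2*j) = 49 - 2*j)
(l(-71) - 1567) + 6990 = ((49 - 2*(-71)) - 1567) + 6990 = ((49 + 142) - 1567) + 6990 = (191 - 1567) + 6990 = -1376 + 6990 = 5614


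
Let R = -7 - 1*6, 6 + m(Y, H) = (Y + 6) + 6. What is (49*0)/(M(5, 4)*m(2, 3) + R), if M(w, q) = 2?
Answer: 0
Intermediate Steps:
m(Y, H) = 6 + Y (m(Y, H) = -6 + ((Y + 6) + 6) = -6 + ((6 + Y) + 6) = -6 + (12 + Y) = 6 + Y)
R = -13 (R = -7 - 6 = -13)
(49*0)/(M(5, 4)*m(2, 3) + R) = (49*0)/(2*(6 + 2) - 13) = 0/(2*8 - 13) = 0/(16 - 13) = 0/3 = 0*(⅓) = 0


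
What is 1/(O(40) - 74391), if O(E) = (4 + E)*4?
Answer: -1/74215 ≈ -1.3474e-5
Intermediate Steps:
O(E) = 16 + 4*E
1/(O(40) - 74391) = 1/((16 + 4*40) - 74391) = 1/((16 + 160) - 74391) = 1/(176 - 74391) = 1/(-74215) = -1/74215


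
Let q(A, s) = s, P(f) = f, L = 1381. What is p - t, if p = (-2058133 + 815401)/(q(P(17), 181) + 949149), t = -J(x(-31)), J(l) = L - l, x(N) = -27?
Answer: 667706954/474665 ≈ 1406.7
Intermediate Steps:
J(l) = 1381 - l
t = -1408 (t = -(1381 - 1*(-27)) = -(1381 + 27) = -1*1408 = -1408)
p = -621366/474665 (p = (-2058133 + 815401)/(181 + 949149) = -1242732/949330 = -1242732*1/949330 = -621366/474665 ≈ -1.3091)
p - t = -621366/474665 - 1*(-1408) = -621366/474665 + 1408 = 667706954/474665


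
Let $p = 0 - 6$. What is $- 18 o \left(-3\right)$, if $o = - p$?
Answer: $324$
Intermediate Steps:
$p = -6$
$o = 6$ ($o = \left(-1\right) \left(-6\right) = 6$)
$- 18 o \left(-3\right) = \left(-18\right) 6 \left(-3\right) = \left(-108\right) \left(-3\right) = 324$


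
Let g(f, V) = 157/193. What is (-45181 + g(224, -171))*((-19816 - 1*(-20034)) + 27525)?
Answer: -241912745568/193 ≈ -1.2534e+9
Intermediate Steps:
g(f, V) = 157/193 (g(f, V) = 157*(1/193) = 157/193)
(-45181 + g(224, -171))*((-19816 - 1*(-20034)) + 27525) = (-45181 + 157/193)*((-19816 - 1*(-20034)) + 27525) = -8719776*((-19816 + 20034) + 27525)/193 = -8719776*(218 + 27525)/193 = -8719776/193*27743 = -241912745568/193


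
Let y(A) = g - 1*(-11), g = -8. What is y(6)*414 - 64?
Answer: 1178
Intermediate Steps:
y(A) = 3 (y(A) = -8 - 1*(-11) = -8 + 11 = 3)
y(6)*414 - 64 = 3*414 - 64 = 1242 - 64 = 1178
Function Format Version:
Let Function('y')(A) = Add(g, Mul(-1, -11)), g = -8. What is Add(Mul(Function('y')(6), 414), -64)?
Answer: 1178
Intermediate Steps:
Function('y')(A) = 3 (Function('y')(A) = Add(-8, Mul(-1, -11)) = Add(-8, 11) = 3)
Add(Mul(Function('y')(6), 414), -64) = Add(Mul(3, 414), -64) = Add(1242, -64) = 1178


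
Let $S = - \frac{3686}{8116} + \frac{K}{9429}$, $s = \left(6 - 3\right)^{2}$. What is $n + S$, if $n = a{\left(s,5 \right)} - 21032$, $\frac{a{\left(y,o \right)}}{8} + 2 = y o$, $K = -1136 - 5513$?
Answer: $- \frac{791626862105}{38262882} \approx -20689.0$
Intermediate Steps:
$s = 9$ ($s = 3^{2} = 9$)
$K = -6649$
$S = - \frac{44359289}{38262882}$ ($S = - \frac{3686}{8116} - \frac{6649}{9429} = \left(-3686\right) \frac{1}{8116} - \frac{6649}{9429} = - \frac{1843}{4058} - \frac{6649}{9429} = - \frac{44359289}{38262882} \approx -1.1593$)
$a{\left(y,o \right)} = -16 + 8 o y$ ($a{\left(y,o \right)} = -16 + 8 y o = -16 + 8 o y$)
$n = -20688$ ($n = \left(-16 + 8 \cdot 5 \cdot 9\right) - 21032 = \left(-16 + 360\right) - 21032 = 344 - 21032 = -20688$)
$n + S = -20688 - \frac{44359289}{38262882} = - \frac{791626862105}{38262882}$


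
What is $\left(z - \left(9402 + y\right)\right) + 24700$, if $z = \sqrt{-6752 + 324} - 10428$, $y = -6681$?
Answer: $11551 + 2 i \sqrt{1607} \approx 11551.0 + 80.175 i$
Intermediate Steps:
$z = -10428 + 2 i \sqrt{1607}$ ($z = \sqrt{-6428} - 10428 = 2 i \sqrt{1607} - 10428 = -10428 + 2 i \sqrt{1607} \approx -10428.0 + 80.175 i$)
$\left(z - \left(9402 + y\right)\right) + 24700 = \left(\left(-10428 + 2 i \sqrt{1607}\right) - 2721\right) + 24700 = \left(-13149 + 2 i \sqrt{1607}\right) + 24700 = 11551 + 2 i \sqrt{1607}$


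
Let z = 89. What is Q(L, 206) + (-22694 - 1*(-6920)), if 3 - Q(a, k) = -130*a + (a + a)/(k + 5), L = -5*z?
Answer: -15533141/211 ≈ -73617.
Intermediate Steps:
L = -445 (L = -5*89 = -445)
Q(a, k) = 3 + 130*a - 2*a/(5 + k) (Q(a, k) = 3 - (-130*a + (a + a)/(k + 5)) = 3 - (-130*a + (2*a)/(5 + k)) = 3 - (-130*a + 2*a/(5 + k)) = 3 + (130*a - 2*a/(5 + k)) = 3 + 130*a - 2*a/(5 + k))
Q(L, 206) + (-22694 - 1*(-6920)) = (15 + 3*206 + 648*(-445) + 130*(-445)*206)/(5 + 206) + (-22694 - 1*(-6920)) = (15 + 618 - 288360 - 11917100)/211 + (-22694 + 6920) = (1/211)*(-12204827) - 15774 = -12204827/211 - 15774 = -15533141/211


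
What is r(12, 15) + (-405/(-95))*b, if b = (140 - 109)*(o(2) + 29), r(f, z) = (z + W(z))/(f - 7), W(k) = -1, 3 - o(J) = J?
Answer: 376916/95 ≈ 3967.5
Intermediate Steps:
o(J) = 3 - J
r(f, z) = (-1 + z)/(-7 + f) (r(f, z) = (z - 1)/(f - 7) = (-1 + z)/(-7 + f))
b = 930 (b = (140 - 109)*((3 - 1*2) + 29) = 31*((3 - 2) + 29) = 31*(1 + 29) = 31*30 = 930)
r(12, 15) + (-405/(-95))*b = (-1 + 15)/(-7 + 12) - 405/(-95)*930 = 14/5 - 405*(-1/95)*930 = (⅕)*14 + (81/19)*930 = 14/5 + 75330/19 = 376916/95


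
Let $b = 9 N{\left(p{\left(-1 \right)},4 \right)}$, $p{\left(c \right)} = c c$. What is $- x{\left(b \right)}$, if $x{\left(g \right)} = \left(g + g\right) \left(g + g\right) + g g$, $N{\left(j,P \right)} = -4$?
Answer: $-6480$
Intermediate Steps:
$p{\left(c \right)} = c^{2}$
$b = -36$ ($b = 9 \left(-4\right) = -36$)
$x{\left(g \right)} = 5 g^{2}$ ($x{\left(g \right)} = 2 g 2 g + g^{2} = 4 g^{2} + g^{2} = 5 g^{2}$)
$- x{\left(b \right)} = - 5 \left(-36\right)^{2} = - 5 \cdot 1296 = \left(-1\right) 6480 = -6480$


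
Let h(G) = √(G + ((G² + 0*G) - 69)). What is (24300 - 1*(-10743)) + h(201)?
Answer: 35043 + √40533 ≈ 35244.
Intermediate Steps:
h(G) = √(-69 + G + G²) (h(G) = √(G + ((G² + 0) - 69)) = √(G + (G² - 69)) = √(G + (-69 + G²)) = √(-69 + G + G²))
(24300 - 1*(-10743)) + h(201) = (24300 - 1*(-10743)) + √(-69 + 201 + 201²) = (24300 + 10743) + √(-69 + 201 + 40401) = 35043 + √40533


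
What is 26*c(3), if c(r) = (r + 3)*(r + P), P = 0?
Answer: 468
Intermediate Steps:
c(r) = r*(3 + r) (c(r) = (r + 3)*(r + 0) = (3 + r)*r = r*(3 + r))
26*c(3) = 26*(3*(3 + 3)) = 26*(3*6) = 26*18 = 468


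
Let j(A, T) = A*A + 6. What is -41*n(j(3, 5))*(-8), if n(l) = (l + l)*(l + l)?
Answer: 295200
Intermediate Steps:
j(A, T) = 6 + A² (j(A, T) = A² + 6 = 6 + A²)
n(l) = 4*l² (n(l) = (2*l)*(2*l) = 4*l²)
-41*n(j(3, 5))*(-8) = -164*(6 + 3²)²*(-8) = -164*(6 + 9)²*(-8) = -164*15²*(-8) = -164*225*(-8) = -41*900*(-8) = -36900*(-8) = 295200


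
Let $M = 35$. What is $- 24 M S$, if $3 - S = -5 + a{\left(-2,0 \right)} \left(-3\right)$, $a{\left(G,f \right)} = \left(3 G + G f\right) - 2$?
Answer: $13440$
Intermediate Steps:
$a{\left(G,f \right)} = -2 + 3 G + G f$
$S = -16$ ($S = 3 - \left(-5 + \left(-2 + 3 \left(-2\right) - 0\right) \left(-3\right)\right) = 3 - \left(-5 + \left(-2 - 6 + 0\right) \left(-3\right)\right) = 3 - \left(-5 - -24\right) = 3 - \left(-5 + 24\right) = 3 - 19 = -16$)
$- 24 M S = \left(-24\right) 35 \left(-16\right) = \left(-840\right) \left(-16\right) = 13440$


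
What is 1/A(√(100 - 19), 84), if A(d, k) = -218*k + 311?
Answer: -1/18001 ≈ -5.5552e-5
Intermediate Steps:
A(d, k) = 311 - 218*k
1/A(√(100 - 19), 84) = 1/(311 - 218*84) = 1/(311 - 18312) = 1/(-18001) = -1/18001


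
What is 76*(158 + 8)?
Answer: 12616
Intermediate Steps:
76*(158 + 8) = 76*166 = 12616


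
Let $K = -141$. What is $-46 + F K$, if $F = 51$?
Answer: $-7237$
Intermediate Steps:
$-46 + F K = -46 + 51 \left(-141\right) = -46 - 7191 = -7237$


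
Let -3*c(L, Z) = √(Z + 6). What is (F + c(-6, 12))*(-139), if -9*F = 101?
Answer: 14039/9 + 139*√2 ≈ 1756.5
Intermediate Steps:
c(L, Z) = -√(6 + Z)/3 (c(L, Z) = -√(Z + 6)/3 = -√(6 + Z)/3)
F = -101/9 (F = -⅑*101 = -101/9 ≈ -11.222)
(F + c(-6, 12))*(-139) = (-101/9 - √(6 + 12)/3)*(-139) = (-101/9 - √2)*(-139) = 14039/9 + 139*√2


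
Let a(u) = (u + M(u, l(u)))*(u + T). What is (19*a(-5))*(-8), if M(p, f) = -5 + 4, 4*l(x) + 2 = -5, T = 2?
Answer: -2736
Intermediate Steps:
l(x) = -7/4 (l(x) = -½ + (¼)*(-5) = -½ - 5/4 = -7/4)
M(p, f) = -1
a(u) = (-1 + u)*(2 + u) (a(u) = (u - 1)*(u + 2) = (-1 + u)*(2 + u))
(19*a(-5))*(-8) = (19*(-2 - 5 + (-5)²))*(-8) = (19*(-2 - 5 + 25))*(-8) = (19*18)*(-8) = 342*(-8) = -2736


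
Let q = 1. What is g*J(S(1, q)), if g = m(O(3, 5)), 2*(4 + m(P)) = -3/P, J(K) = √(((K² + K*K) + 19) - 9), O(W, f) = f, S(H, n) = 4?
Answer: -43*√42/10 ≈ -27.867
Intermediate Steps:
J(K) = √(10 + 2*K²) (J(K) = √(((K² + K²) + 19) - 9) = √((2*K² + 19) - 9) = √((19 + 2*K²) - 9) = √(10 + 2*K²))
m(P) = -4 - 3/(2*P) (m(P) = -4 + (-3/P)/2 = -4 - 3/(2*P))
g = -43/10 (g = -4 - 3/2/5 = -4 - 3/2*⅕ = -4 - 3/10 = -43/10 ≈ -4.3000)
g*J(S(1, q)) = -43*√(10 + 2*4²)/10 = -43*√(10 + 2*16)/10 = -43*√(10 + 32)/10 = -43*√42/10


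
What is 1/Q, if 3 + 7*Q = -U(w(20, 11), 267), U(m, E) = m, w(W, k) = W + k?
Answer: -7/34 ≈ -0.20588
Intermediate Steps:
Q = -34/7 (Q = -3/7 + (-(20 + 11))/7 = -3/7 + (-1*31)/7 = -3/7 + (⅐)*(-31) = -3/7 - 31/7 = -34/7 ≈ -4.8571)
1/Q = 1/(-34/7) = -7/34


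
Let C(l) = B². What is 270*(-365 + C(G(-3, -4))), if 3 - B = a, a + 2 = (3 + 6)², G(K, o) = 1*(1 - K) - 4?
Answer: 1460970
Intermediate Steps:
G(K, o) = -3 - K (G(K, o) = (1 - K) - 4 = -3 - K)
a = 79 (a = -2 + (3 + 6)² = -2 + 9² = -2 + 81 = 79)
B = -76 (B = 3 - 1*79 = 3 - 79 = -76)
C(l) = 5776 (C(l) = (-76)² = 5776)
270*(-365 + C(G(-3, -4))) = 270*(-365 + 5776) = 270*5411 = 1460970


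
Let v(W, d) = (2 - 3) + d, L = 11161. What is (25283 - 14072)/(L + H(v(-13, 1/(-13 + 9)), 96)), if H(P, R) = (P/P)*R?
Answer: 11211/11257 ≈ 0.99591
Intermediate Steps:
v(W, d) = -1 + d
H(P, R) = R (H(P, R) = 1*R = R)
(25283 - 14072)/(L + H(v(-13, 1/(-13 + 9)), 96)) = (25283 - 14072)/(11161 + 96) = 11211/11257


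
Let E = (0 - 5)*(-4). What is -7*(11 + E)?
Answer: -217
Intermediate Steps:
E = 20 (E = -5*(-4) = 20)
-7*(11 + E) = -7*(11 + 20) = -7*31 = -217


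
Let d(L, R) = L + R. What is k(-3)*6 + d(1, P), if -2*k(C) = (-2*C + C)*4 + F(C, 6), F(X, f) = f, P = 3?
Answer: -50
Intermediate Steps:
k(C) = -3 + 2*C (k(C) = -((-2*C + C)*4 + 6)/2 = -(-C*4 + 6)/2 = -(-4*C + 6)/2 = -(6 - 4*C)/2 = -3 + 2*C)
k(-3)*6 + d(1, P) = (-3 + 2*(-3))*6 + (1 + 3) = (-3 - 6)*6 + 4 = -9*6 + 4 = -54 + 4 = -50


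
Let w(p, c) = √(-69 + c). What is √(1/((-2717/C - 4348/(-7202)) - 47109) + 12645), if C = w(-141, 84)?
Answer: √(32175961462110 + 123717630465*√15)/√(2544560025 + 9783917*√15) ≈ 112.45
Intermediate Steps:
C = √15 (C = √(-69 + 84) = √15 ≈ 3.8730)
√(1/((-2717/C - 4348/(-7202)) - 47109) + 12645) = √(1/((-2717*√15/15 - 4348/(-7202)) - 47109) + 12645) = √(1/((-2717*√15/15 - 4348*(-1/7202)) - 47109) + 12645) = √(1/((-2717*√15/15 + 2174/3601) - 47109) + 12645) = √(1/((2174/3601 - 2717*√15/15) - 47109) + 12645) = √(1/(-169637335/3601 - 2717*√15/15) + 12645) = √(12645 + 1/(-169637335/3601 - 2717*√15/15))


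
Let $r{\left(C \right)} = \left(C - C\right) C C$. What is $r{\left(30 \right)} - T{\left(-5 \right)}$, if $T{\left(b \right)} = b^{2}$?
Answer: $-25$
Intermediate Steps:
$r{\left(C \right)} = 0$ ($r{\left(C \right)} = 0 C C = 0 C = 0$)
$r{\left(30 \right)} - T{\left(-5 \right)} = 0 - \left(-5\right)^{2} = 0 - 25 = -25$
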